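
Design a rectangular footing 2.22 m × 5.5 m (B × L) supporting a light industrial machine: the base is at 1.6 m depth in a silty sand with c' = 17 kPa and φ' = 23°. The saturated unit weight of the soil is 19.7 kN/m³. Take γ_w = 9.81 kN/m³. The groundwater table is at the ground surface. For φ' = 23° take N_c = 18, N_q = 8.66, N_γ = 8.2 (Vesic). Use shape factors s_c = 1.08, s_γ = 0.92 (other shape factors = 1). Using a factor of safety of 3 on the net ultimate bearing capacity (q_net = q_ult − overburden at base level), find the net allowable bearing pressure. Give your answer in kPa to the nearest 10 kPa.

With the water table at the surface the whole profile is submerged: γ' = 19.7 − 9.81 = 9.89 kN/m³, so q = γ'·D_f = 15.824 kPa; the same γ' applies in the ½γBN_γ term.
q_ult = c·N_c·s_c + q·N_q + 0.5·γ·B·N_γ·s_γ
     = 17 × 18 × 1.08 + 15.824 × 8.66 + 0.5 × 9.89 × 2.22 × 8.2 × 0.92
     = 330.48 + 137.04 + 82.817 = 550.33 kPa.
q_net = 550.33 − 15.824 = 534.51 kPa.
q_all(net) = 534.51 / 3 = 178.17 kPa.

q_all(net) ≈ 180 kPa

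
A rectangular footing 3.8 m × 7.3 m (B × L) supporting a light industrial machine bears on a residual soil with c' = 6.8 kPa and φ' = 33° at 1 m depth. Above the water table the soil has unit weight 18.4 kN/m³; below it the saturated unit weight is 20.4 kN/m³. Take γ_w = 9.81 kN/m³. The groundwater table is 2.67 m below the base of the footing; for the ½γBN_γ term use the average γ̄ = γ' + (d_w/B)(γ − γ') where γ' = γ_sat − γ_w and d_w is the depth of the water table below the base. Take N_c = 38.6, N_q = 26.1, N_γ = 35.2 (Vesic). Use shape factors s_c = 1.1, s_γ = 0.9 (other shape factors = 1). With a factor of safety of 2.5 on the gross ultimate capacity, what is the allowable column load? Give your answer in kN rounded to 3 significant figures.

Effective surcharge at the founding depth q = γ·D_f = 18.4 × 1 = 18.4 kPa.
With d_w = 2.67 m < B, γ̄ = 10.59 + (2.67/3.8) × (18.4 − 10.59) = 16.078 kN/m³.
q_ult = c·N_c·s_c + q·N_q + 0.5·γ·B·N_γ·s_γ
     = 6.8 × 38.6 × 1.1 + 18.4 × 26.1 + 0.5 × 16.078 × 3.8 × 35.2 × 0.9
     = 288.73 + 480.24 + 967.74 = 1736.7 kPa.
Gross allowable pressure q_all = 1736.7 / 2.5 = 694.68 kPa.
Footing area = 27.74 m², so allowable column load = 694.68 × 27.74 = 19271 kN.

P_all ≈ 19300 kN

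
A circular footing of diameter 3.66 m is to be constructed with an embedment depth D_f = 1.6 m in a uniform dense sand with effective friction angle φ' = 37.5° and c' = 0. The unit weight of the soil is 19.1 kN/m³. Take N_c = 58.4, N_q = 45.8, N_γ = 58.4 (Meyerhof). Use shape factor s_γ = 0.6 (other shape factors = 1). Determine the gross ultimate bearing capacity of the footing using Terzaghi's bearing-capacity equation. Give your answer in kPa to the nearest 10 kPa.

Effective surcharge at the founding depth q = γ·D_f = 19.1 × 1.6 = 30.56 kPa.
q_ult = q·N_q + 0.5·γ·B·N_γ·s_γ
     = 30.56 × 45.8 + 0.5 × 19.1 × 3.66 × 58.4 × 0.6
     = 1399.6 + 1224.8 = 2624.4 kPa.

q_ult ≈ 2620 kPa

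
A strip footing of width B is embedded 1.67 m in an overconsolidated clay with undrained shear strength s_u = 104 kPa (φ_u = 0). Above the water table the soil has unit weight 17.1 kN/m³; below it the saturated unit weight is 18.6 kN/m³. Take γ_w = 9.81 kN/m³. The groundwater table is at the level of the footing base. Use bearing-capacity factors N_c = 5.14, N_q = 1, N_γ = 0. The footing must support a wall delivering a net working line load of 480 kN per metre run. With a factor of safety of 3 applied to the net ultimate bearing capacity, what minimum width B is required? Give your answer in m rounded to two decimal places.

B = 2.69 m

Overburden at base level: q = 17.1 × 1.67 = 28.557 kPa.
Cohesion term c·N_c = 104 × 5.14 = 534.56 kPa; surcharge term q·N_q = 28.557 × 1 = 28.557 kPa.
q_ult = 534.56 + 28.557 = 563.12 kPa.
For φ = 0 the ½γBN_γ term vanishes, so q_ult is independent of B. q_net = 563.12 − 28.557 = 534.56 kPa; q_all(net) = 534.56/3 = 178.19 kPa.
Required width B = w / q_all(net) = 480 / 178.19 = 2.694 m.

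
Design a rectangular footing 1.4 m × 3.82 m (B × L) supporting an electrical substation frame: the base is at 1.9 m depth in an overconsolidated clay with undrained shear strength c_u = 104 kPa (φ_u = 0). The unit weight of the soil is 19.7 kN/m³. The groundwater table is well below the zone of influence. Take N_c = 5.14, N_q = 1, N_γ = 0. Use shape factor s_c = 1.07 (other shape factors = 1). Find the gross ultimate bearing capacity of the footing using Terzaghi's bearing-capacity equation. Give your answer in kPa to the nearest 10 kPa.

q_ult ≈ 610 kPa

Effective surcharge at the founding depth q = γ·D_f = 19.7 × 1.9 = 37.43 kPa.
q_ult = c·N_c·s_c + q·N_q
     = 104 × 5.14 × 1.07 + 37.43 × 1
     = 571.98 + 37.43 = 609.41 kPa.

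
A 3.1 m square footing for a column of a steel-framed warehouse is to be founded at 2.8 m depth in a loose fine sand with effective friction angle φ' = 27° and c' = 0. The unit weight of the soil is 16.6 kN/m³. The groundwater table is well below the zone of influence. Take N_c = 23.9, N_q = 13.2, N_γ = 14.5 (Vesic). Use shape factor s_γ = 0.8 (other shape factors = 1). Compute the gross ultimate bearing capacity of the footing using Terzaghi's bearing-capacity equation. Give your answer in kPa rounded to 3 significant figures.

q_ult ≈ 912 kPa

q = γ·D_f = 16.6 × 2.8 = 46.48 kPa.
q·N_q = 46.48 × 13.2 = 613.54 kPa
0.5·γ·B·N_γ·s_γ = 0.5 × 16.6 × 3.1 × 14.5 × 0.8 = 298.47 kPa
q_ult = 613.54 + 298.47 = 912 kPa.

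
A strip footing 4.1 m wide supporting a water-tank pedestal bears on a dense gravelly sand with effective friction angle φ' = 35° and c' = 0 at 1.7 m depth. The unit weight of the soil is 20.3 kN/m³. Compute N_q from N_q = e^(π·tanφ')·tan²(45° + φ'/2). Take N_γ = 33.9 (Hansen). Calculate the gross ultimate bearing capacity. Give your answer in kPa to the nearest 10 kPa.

q_ult ≈ 2560 kPa

tan35° = 0.7002, so N_q = e^(π×0.7002)·tan²(62.5°) = 9.023 × 3.69 = 33.3.
q = γ·D_f = 20.3 × 1.7 = 34.51 kPa.
q·N_q = 34.51 × 33.296 = 1149 kPa
0.5·γ·B·N_γ = 0.5 × 20.3 × 4.1 × 33.9 = 1410.7 kPa
q_ult = 1149 + 1410.7 = 2559.8 kPa.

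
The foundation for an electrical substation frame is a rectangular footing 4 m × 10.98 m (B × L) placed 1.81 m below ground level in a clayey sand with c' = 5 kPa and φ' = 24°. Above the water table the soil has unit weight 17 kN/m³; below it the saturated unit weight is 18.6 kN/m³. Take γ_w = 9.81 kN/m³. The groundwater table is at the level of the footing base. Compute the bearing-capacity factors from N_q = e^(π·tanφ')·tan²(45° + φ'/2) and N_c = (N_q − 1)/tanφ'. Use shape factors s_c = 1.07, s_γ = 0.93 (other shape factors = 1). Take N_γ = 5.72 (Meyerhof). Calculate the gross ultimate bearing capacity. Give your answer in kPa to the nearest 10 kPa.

q_ult ≈ 490 kPa

tan24° = 0.4452, so N_q = e^(π×0.4452)·tan²(57°) = 4.05 × 2.371 = 9.6.
N_c = (9.6 − 1)/tan24° = 19.32.
Overburden at base level: q = 17 × 1.81 = 30.77 kPa.
Below the base the soil is submerged, so the ½γBN_γ term uses γ' = 18.6 − 9.81 = 8.79 kN/m³.
Cohesion term c·N_c·s_c = 5 × 19.324 × 1.07 = 103.38 kPa; surcharge term q·N_q = 30.77 × 9.6034 = 295.5 kPa; self-weight term 0.5·γ·B·N_γ·s_γ = 0.5 × 8.79 × 4 × 5.72 × 0.93 = 93.519 kPa.
q_ult = 103.38 + 295.5 + 93.519 = 492.4 kPa.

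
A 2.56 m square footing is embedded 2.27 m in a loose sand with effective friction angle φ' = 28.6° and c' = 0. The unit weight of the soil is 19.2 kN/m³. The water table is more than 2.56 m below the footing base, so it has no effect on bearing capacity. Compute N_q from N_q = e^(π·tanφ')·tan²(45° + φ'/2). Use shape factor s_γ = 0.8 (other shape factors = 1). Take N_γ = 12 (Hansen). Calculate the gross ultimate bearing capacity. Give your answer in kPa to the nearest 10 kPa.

q_ult ≈ 920 kPa

tan28.6° = 0.5452, so N_q = e^(π×0.5452)·tan²(59.3°) = 5.545 × 2.837 = 15.73.
q = γ·D_f = 19.2 × 2.27 = 43.584 kPa.
q·N_q = 43.584 × 15.728 = 685.48 kPa
0.5·γ·B·N_γ·s_γ = 0.5 × 19.2 × 2.56 × 12 × 0.8 = 235.93 kPa
q_ult = 685.48 + 235.93 = 921.41 kPa.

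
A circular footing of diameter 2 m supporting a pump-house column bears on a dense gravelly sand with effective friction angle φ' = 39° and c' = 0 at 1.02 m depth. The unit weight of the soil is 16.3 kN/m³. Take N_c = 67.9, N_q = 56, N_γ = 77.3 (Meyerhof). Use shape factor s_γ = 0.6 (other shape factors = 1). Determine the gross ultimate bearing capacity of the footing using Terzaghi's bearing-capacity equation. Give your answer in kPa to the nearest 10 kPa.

q = γ·D_f = 16.3 × 1.02 = 16.626 kPa.
q·N_q = 16.626 × 56 = 931.06 kPa
0.5·γ·B·N_γ·s_γ = 0.5 × 16.3 × 2 × 77.3 × 0.6 = 755.99 kPa
q_ult = 931.06 + 755.99 = 1687.1 kPa.

q_ult ≈ 1690 kPa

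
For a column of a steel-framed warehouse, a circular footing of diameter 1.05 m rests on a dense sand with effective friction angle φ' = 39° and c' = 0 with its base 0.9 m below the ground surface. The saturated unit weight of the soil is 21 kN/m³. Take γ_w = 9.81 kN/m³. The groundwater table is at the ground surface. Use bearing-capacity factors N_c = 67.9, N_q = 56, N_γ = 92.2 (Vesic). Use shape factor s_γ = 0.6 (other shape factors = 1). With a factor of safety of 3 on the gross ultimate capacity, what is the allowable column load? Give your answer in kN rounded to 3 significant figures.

P_all ≈ 257 kN

Water table at ground surface, so effective unit weight γ' = 21 − 9.81 = 11.19 kN/m³ is used throughout; overburden q = 11.19 × 0.9 = 10.071 kPa; the same γ' applies in the ½γBN_γ term.
Surcharge term q·N_q = 10.071 × 56 = 563.98 kPa; self-weight term 0.5·γ·B·N_γ·s_γ = 0.5 × 11.19 × 1.05 × 92.2 × 0.6 = 324.99 kPa.
q_ult = 563.98 + 324.99 = 888.97 kPa.
Gross allowable pressure q_all = 888.97 / 3 = 296.32 kPa.
Footing area = 0.8659 m², so allowable column load = 296.32 × 0.8659 = 256.59 kN.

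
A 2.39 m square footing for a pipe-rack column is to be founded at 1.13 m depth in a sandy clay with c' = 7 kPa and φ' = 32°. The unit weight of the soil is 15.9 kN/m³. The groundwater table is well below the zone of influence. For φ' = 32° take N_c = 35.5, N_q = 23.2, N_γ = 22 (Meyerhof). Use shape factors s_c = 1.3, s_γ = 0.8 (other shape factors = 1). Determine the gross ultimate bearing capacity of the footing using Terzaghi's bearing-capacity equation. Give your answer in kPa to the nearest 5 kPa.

Overburden at base level: q = 15.9 × 1.13 = 17.967 kPa.
Cohesion term c·N_c·s_c = 7 × 35.5 × 1.3 = 323.05 kPa; surcharge term q·N_q = 17.967 × 23.2 = 416.83 kPa; self-weight term 0.5·γ·B·N_γ·s_γ = 0.5 × 15.9 × 2.39 × 22 × 0.8 = 334.41 kPa.
q_ult = 323.05 + 416.83 + 334.41 = 1074.3 kPa.

q_ult ≈ 1075 kPa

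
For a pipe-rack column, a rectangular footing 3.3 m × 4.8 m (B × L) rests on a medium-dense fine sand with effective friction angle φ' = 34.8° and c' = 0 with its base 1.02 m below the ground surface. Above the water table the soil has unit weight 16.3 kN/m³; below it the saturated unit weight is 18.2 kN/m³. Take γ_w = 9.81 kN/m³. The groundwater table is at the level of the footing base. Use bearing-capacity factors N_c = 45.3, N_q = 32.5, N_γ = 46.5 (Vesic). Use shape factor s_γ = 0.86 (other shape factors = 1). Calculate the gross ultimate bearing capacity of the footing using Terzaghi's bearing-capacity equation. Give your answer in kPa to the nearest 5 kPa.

q_ult ≈ 1095 kPa

Overburden at base level: q = 16.3 × 1.02 = 16.626 kPa.
Below the base the soil is submerged, so the ½γBN_γ term uses γ' = 18.2 − 9.81 = 8.39 kN/m³.
Surcharge term q·N_q = 16.626 × 32.5 = 540.35 kPa; self-weight term 0.5·γ·B·N_γ·s_γ = 0.5 × 8.39 × 3.3 × 46.5 × 0.86 = 553.6 kPa.
q_ult = 540.35 + 553.6 = 1093.9 kPa.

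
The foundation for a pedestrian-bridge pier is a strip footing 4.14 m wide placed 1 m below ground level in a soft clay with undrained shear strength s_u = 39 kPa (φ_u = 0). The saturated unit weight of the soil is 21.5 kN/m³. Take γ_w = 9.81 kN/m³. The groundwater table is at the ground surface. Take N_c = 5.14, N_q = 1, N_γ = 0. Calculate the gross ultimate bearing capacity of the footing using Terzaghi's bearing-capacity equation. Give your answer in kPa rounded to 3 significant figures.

q_ult ≈ 212 kPa

With the water table at the surface the whole profile is submerged: γ' = 21.5 − 9.81 = 11.69 kN/m³, so q = γ'·D_f = 11.69 kPa.
q_ult = c·N_c + q·N_q
     = 39 × 5.14 + 11.69 × 1
     = 200.46 + 11.69 = 212.15 kPa.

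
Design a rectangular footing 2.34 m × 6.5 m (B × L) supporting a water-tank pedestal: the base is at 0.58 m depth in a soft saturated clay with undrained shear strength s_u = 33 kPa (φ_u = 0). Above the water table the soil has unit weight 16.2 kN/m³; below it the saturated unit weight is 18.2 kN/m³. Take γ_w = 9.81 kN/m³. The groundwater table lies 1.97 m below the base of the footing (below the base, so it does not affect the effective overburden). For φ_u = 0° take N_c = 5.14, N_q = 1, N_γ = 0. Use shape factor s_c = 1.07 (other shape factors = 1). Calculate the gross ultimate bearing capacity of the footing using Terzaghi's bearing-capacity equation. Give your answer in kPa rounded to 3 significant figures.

Overburden at base level: q = 16.2 × 0.58 = 9.396 kPa.
Cohesion term c·N_c·s_c = 33 × 5.14 × 1.07 = 181.49 kPa; surcharge term q·N_q = 9.396 × 1 = 9.396 kPa.
q_ult = 181.49 + 9.396 = 190.89 kPa.

q_ult ≈ 191 kPa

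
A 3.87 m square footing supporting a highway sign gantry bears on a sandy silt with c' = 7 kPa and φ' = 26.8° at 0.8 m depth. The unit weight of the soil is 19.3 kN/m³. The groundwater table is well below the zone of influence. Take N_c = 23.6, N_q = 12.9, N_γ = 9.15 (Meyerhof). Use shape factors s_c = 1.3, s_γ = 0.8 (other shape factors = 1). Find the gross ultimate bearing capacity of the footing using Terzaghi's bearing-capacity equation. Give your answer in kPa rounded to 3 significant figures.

Effective surcharge at the founding depth q = γ·D_f = 19.3 × 0.8 = 15.44 kPa.
q_ult = c·N_c·s_c + q·N_q + 0.5·γ·B·N_γ·s_γ
     = 7 × 23.6 × 1.3 + 15.44 × 12.9 + 0.5 × 19.3 × 3.87 × 9.15 × 0.8
     = 214.76 + 199.18 + 273.37 = 687.31 kPa.

q_ult ≈ 687 kPa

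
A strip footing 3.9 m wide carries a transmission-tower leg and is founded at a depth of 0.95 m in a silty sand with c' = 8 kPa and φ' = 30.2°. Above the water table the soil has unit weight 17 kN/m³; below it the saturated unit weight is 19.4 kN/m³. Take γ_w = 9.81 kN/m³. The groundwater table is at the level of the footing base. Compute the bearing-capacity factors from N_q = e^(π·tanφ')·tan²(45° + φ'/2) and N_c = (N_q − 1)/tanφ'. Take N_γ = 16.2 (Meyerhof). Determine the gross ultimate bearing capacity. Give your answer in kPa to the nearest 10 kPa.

tan30.2° = 0.582, so N_q = e^(π×0.582)·tan²(60.1°) = 6.224 × 3.024 = 18.82.
N_c = (18.82 − 1)/tan30.2° = 30.62.
Overburden at base level: q = 17 × 0.95 = 16.15 kPa.
Below the base the soil is submerged, so the ½γBN_γ term uses γ' = 19.4 − 9.81 = 9.59 kN/m³.
Cohesion term c·N_c = 8 × 30.625 = 245 kPa; surcharge term q·N_q = 16.15 × 18.824 = 304.01 kPa; self-weight term 0.5·γ·B·N_γ = 0.5 × 9.59 × 3.9 × 16.2 = 302.95 kPa.
q_ult = 245 + 304.01 + 302.95 = 851.95 kPa.

q_ult ≈ 850 kPa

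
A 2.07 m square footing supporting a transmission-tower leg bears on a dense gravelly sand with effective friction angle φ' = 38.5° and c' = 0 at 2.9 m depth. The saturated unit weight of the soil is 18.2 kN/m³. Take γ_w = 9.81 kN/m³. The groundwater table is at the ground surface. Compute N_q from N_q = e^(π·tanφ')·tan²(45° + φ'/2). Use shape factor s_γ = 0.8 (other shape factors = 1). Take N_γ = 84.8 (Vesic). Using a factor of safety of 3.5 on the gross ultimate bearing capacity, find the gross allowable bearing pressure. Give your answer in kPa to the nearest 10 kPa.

N_q = e^(π·tan38.5°)·tan²(64.25°) = 52.31.
With the water table at the surface the whole profile is submerged: γ' = 18.2 − 9.81 = 8.39 kN/m³, so q = γ'·D_f = 24.331 kPa; the same γ' applies in the ½γBN_γ term.
q_ult = q·N_q + 0.5·γ·B·N_γ·s_γ
     = 24.331 × 52.307 + 0.5 × 8.39 × 2.07 × 84.8 × 0.8
     = 1272.7 + 589.1 = 1861.8 kPa.
q_all = 1861.8 / 3.5 = 531.94 kPa.

q_all ≈ 530 kPa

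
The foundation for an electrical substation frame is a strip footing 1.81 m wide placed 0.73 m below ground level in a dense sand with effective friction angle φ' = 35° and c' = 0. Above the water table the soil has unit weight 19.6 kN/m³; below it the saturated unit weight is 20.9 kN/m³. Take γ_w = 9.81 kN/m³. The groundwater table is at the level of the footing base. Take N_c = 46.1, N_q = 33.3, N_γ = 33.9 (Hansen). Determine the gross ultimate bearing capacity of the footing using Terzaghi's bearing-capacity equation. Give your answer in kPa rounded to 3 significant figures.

Overburden at base level: q = 19.6 × 0.73 = 14.308 kPa.
Below the base the soil is submerged, so the ½γBN_γ term uses γ' = 20.9 − 9.81 = 11.09 kN/m³.
Surcharge term q·N_q = 14.308 × 33.3 = 476.46 kPa; self-weight term 0.5·γ·B·N_γ = 0.5 × 11.09 × 1.81 × 33.9 = 340.24 kPa.
q_ult = 476.46 + 340.24 = 816.69 kPa.

q_ult ≈ 817 kPa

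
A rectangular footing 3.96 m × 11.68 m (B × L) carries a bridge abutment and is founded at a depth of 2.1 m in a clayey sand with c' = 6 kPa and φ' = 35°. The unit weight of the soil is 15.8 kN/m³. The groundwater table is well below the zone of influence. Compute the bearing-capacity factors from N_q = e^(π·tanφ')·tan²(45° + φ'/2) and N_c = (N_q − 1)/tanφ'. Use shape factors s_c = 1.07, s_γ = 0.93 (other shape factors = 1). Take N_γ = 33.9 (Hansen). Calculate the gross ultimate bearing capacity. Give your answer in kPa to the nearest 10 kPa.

tan35° = 0.7002, so N_q = e^(π×0.7002)·tan²(62.5°) = 9.023 × 3.69 = 33.3.
N_c = (33.3 − 1)/tan35° = 46.12.
Overburden at base level: q = 15.8 × 2.1 = 33.18 kPa.
Cohesion term c·N_c·s_c = 6 × 46.124 × 1.07 = 296.11 kPa; surcharge term q·N_q = 33.18 × 33.296 = 1104.8 kPa; self-weight term 0.5·γ·B·N_γ·s_γ = 0.5 × 15.8 × 3.96 × 33.9 × 0.93 = 986.29 kPa.
q_ult = 296.11 + 1104.8 + 986.29 = 2387.2 kPa.

q_ult ≈ 2390 kPa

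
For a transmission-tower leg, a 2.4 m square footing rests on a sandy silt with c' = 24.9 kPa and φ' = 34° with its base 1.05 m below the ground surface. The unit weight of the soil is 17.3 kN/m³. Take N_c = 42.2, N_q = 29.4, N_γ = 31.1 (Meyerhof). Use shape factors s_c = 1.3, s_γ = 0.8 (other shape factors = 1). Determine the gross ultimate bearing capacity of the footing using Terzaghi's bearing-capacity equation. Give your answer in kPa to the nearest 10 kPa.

q = γ·D_f = 17.3 × 1.05 = 18.165 kPa.
c·N_c·s_c = 24.9 × 42.2 × 1.3 = 1366 kPa
q·N_q = 18.165 × 29.4 = 534.05 kPa
0.5·γ·B·N_γ·s_γ = 0.5 × 17.3 × 2.4 × 31.1 × 0.8 = 516.51 kPa
q_ult = 1366 + 534.05 + 516.51 = 2416.6 kPa.

q_ult ≈ 2420 kPa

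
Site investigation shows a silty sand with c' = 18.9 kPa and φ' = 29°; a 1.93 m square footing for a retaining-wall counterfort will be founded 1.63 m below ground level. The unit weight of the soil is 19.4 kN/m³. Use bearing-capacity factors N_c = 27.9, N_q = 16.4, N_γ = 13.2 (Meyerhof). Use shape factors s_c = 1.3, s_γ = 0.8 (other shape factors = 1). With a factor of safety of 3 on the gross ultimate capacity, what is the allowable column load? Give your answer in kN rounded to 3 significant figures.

P_all ≈ 1740 kN

Effective surcharge at the founding depth q = γ·D_f = 19.4 × 1.63 = 31.622 kPa.
q_ult = c·N_c·s_c + q·N_q + 0.5·γ·B·N_γ·s_γ
     = 18.9 × 27.9 × 1.3 + 31.622 × 16.4 + 0.5 × 19.4 × 1.93 × 13.2 × 0.8
     = 685.5 + 518.6 + 197.69 = 1401.8 kPa.
Gross allowable pressure q_all = 1401.8 / 3 = 467.27 kPa.
Footing area = 3.7249 m², so allowable column load = 467.27 × 3.7249 = 1740.5 kN.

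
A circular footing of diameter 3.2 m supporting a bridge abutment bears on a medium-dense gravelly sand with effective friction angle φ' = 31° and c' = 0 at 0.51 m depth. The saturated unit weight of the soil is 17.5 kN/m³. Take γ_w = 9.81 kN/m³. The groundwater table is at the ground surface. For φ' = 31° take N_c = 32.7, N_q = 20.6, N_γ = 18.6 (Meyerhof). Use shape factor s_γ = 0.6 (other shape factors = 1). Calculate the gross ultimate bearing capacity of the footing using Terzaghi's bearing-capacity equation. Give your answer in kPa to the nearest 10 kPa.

With the water table at the surface the whole profile is submerged: γ' = 17.5 − 9.81 = 7.69 kN/m³, so q = γ'·D_f = 3.9219 kPa; the same γ' applies in the ½γBN_γ term.
q_ult = q·N_q + 0.5·γ·B·N_γ·s_γ
     = 3.9219 × 20.6 + 0.5 × 7.69 × 3.2 × 18.6 × 0.6
     = 80.791 + 137.31 = 218.1 kPa.

q_ult ≈ 220 kPa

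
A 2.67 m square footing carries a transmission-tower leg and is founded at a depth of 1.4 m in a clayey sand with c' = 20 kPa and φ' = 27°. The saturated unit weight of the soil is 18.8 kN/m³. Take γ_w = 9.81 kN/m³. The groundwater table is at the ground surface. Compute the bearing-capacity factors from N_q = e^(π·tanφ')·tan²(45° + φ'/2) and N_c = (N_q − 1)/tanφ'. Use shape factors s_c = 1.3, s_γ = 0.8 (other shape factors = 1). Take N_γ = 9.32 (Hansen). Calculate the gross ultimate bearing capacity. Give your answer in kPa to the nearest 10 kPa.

tan27° = 0.5095, so N_q = e^(π×0.5095)·tan²(58.5°) = 4.957 × 2.663 = 13.2.
N_c = (13.2 − 1)/tan27° = 23.94.
Water table at ground surface, so effective unit weight γ' = 18.8 − 9.81 = 8.99 kN/m³ is used throughout; overburden q = 8.99 × 1.4 = 12.586 kPa; the same γ' applies in the ½γBN_γ term.
Cohesion term c·N_c·s_c = 20 × 23.942 × 1.3 = 622.5 kPa; surcharge term q·N_q = 12.586 × 13.199 = 166.12 kPa; self-weight term 0.5·γ·B·N_γ·s_γ = 0.5 × 8.99 × 2.67 × 9.32 × 0.8 = 89.484 kPa.
q_ult = 622.5 + 166.12 + 89.484 = 878.11 kPa.

q_ult ≈ 880 kPa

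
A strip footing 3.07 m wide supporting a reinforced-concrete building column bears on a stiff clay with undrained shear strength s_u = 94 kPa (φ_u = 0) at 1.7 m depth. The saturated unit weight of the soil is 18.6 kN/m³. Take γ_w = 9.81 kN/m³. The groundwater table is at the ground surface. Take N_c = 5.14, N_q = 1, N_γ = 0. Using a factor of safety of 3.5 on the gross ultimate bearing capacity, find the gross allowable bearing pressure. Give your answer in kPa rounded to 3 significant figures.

Water table at ground surface, so effective unit weight γ' = 18.6 − 9.81 = 8.79 kN/m³ is used throughout; overburden q = 8.79 × 1.7 = 14.943 kPa.
Cohesion term c·N_c = 94 × 5.14 = 483.16 kPa; surcharge term q·N_q = 14.943 × 1 = 14.943 kPa.
q_ult = 483.16 + 14.943 = 498.1 kPa.
q_all = 498.1 / 3.5 = 142.32 kPa.

q_all ≈ 142 kPa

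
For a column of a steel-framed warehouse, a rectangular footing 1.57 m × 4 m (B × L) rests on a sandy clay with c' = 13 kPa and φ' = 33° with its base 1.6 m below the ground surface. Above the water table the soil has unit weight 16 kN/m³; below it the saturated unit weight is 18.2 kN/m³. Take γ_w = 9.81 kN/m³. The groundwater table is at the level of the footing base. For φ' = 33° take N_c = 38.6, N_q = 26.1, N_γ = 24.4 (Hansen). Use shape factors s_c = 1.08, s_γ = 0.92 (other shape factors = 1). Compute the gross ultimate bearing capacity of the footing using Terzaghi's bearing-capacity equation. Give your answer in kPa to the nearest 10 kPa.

Overburden at base level: q = 16 × 1.6 = 25.6 kPa.
Below the base the soil is submerged, so the ½γBN_γ term uses γ' = 18.2 − 9.81 = 8.39 kN/m³.
Cohesion term c·N_c·s_c = 13 × 38.6 × 1.08 = 541.94 kPa; surcharge term q·N_q = 25.6 × 26.1 = 668.16 kPa; self-weight term 0.5·γ·B·N_γ·s_γ = 0.5 × 8.39 × 1.57 × 24.4 × 0.92 = 147.85 kPa.
q_ult = 541.94 + 668.16 + 147.85 = 1357.9 kPa.

q_ult ≈ 1360 kPa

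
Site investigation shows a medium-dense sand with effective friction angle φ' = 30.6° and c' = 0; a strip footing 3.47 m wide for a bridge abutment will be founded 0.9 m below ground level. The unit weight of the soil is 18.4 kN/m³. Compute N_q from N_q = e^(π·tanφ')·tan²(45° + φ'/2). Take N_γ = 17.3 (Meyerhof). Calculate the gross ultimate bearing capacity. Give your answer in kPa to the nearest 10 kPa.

tan30.6° = 0.5914, so N_q = e^(π×0.5914)·tan²(60.3°) = 6.41 × 3.074 = 19.7.
Overburden at base level: q = 18.4 × 0.9 = 16.56 kPa.
Surcharge term q·N_q = 16.56 × 19.704 = 326.29 kPa; self-weight term 0.5·γ·B·N_γ = 0.5 × 18.4 × 3.47 × 17.3 = 552.29 kPa.
q_ult = 326.29 + 552.29 = 878.58 kPa.

q_ult ≈ 880 kPa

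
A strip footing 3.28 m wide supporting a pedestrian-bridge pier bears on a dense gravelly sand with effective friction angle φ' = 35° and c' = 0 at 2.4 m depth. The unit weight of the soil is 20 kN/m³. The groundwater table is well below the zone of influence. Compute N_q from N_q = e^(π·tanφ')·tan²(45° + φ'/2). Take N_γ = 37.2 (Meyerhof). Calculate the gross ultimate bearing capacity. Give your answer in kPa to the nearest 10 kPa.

q_ult ≈ 2820 kPa

tan35° = 0.7002, so N_q = e^(π×0.7002)·tan²(62.5°) = 9.023 × 3.69 = 33.3.
q = γ·D_f = 20 × 2.4 = 48 kPa.
q·N_q = 48 × 33.296 = 1598.2 kPa
0.5·γ·B·N_γ = 0.5 × 20 × 3.28 × 37.2 = 1220.2 kPa
q_ult = 1598.2 + 1220.2 = 2818.4 kPa.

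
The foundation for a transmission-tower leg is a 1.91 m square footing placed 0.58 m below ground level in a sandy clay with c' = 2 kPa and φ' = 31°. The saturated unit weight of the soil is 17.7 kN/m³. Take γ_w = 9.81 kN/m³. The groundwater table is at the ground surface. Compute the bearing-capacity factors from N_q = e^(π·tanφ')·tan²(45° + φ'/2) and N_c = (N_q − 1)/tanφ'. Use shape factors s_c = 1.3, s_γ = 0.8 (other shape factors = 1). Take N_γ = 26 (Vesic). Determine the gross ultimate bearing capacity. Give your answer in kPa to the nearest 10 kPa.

q_ult ≈ 340 kPa

tan31° = 0.6009, so N_q = e^(π×0.6009)·tan²(60.5°) = 6.604 × 3.124 = 20.63.
N_c = (20.63 − 1)/tan31° = 32.67.
γ' = 17.7 − 9.81 = 7.89 kN/m³ (submerged throughout). q = 7.89 × 0.58 = 4.5762 kPa; the same γ' applies in the ½γBN_γ term.
c·N_c·s_c = 2 × 32.671 × 1.3 = 84.945 kPa
q·N_q = 4.5762 × 20.631 = 94.411 kPa
0.5·γ·B·N_γ·s_γ = 0.5 × 7.89 × 1.91 × 26 × 0.8 = 156.73 kPa
q_ult = 84.945 + 94.411 + 156.73 = 336.08 kPa.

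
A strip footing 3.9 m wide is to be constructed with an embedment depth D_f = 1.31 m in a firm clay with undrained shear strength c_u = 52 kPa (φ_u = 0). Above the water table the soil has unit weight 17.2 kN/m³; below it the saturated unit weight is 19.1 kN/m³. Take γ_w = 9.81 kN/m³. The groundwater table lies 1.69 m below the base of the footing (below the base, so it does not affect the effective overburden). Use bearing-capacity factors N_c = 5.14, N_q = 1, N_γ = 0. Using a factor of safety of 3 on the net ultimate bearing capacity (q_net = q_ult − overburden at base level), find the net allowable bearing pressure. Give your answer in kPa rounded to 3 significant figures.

q_all(net) ≈ 89.1 kPa

Effective surcharge at the founding depth q = γ·D_f = 17.2 × 1.31 = 22.532 kPa.
q_ult = c·N_c + q·N_q
     = 52 × 5.14 + 22.532 × 1
     = 267.28 + 22.532 = 289.81 kPa.
q_net = 289.81 − 22.532 = 267.28 kPa.
q_all(net) = 267.28 / 3 = 89.093 kPa.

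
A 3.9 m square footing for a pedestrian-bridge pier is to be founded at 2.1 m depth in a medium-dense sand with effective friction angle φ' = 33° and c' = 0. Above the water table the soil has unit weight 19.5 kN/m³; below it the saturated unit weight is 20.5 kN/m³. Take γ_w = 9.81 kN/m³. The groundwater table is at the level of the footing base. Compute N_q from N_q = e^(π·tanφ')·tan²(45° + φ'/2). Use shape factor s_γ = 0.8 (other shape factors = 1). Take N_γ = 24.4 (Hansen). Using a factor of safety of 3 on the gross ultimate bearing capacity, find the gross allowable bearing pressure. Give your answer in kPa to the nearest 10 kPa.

q_all ≈ 490 kPa

N_q = e^(π·tan33°)·tan²(61.5°) = 26.09.
Effective surcharge at the founding depth q = γ·D_f = 19.5 × 2.1 = 40.95 kPa.
The water table coincides with the base, so in the self-weight term γ → γ' = 10.69 kN/m³.
q_ult = q·N_q + 0.5·γ·B·N_γ·s_γ
     = 40.95 × 26.092 + 0.5 × 10.69 × 3.9 × 24.4 × 0.8
     = 1068.5 + 406.9 = 1475.4 kPa.
q_all = 1475.4 / 3 = 491.79 kPa.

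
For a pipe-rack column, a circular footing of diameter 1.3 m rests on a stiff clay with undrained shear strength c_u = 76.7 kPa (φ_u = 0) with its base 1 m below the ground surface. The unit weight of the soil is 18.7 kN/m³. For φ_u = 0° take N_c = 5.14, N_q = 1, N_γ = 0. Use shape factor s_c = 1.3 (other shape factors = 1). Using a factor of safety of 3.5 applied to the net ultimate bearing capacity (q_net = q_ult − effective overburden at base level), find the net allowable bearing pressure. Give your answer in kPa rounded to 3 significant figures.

q_all(net) ≈ 146 kPa

Effective surcharge at the founding depth q = γ·D_f = 18.7 × 1 = 18.7 kPa.
q_ult = c·N_c·s_c + q·N_q
     = 76.7 × 5.14 × 1.3 + 18.7 × 1
     = 512.51 + 18.7 = 531.21 kPa.
Net ultimate: q_net = 531.21 − 18.7 = 512.51 kPa.
q_all(net) = 512.51 / 3.5 = 146.43 kPa.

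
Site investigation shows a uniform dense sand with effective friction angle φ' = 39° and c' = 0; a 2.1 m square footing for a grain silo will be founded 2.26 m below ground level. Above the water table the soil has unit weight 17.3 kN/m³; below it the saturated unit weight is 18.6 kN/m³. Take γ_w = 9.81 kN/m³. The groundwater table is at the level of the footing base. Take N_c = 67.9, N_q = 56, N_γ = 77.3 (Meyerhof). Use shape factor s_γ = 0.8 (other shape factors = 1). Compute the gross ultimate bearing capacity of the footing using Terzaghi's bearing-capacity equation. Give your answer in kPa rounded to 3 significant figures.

Overburden at base level: q = 17.3 × 2.26 = 39.098 kPa.
Below the base the soil is submerged, so the ½γBN_γ term uses γ' = 18.6 − 9.81 = 8.79 kN/m³.
Surcharge term q·N_q = 39.098 × 56 = 2189.5 kPa; self-weight term 0.5·γ·B·N_γ·s_γ = 0.5 × 8.79 × 2.1 × 77.3 × 0.8 = 570.75 kPa.
q_ult = 2189.5 + 570.75 = 2760.2 kPa.

q_ult ≈ 2760 kPa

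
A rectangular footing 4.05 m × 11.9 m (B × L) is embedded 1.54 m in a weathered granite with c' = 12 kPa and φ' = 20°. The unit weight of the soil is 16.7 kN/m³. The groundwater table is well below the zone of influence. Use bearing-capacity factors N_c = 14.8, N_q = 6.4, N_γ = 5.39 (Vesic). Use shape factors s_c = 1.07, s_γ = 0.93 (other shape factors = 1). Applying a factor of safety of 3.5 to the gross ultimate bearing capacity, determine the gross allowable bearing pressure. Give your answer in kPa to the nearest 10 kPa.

q_all ≈ 150 kPa

Overburden at base level: q = 16.7 × 1.54 = 25.718 kPa.
Cohesion term c·N_c·s_c = 12 × 14.8 × 1.07 = 190.03 kPa; surcharge term q·N_q = 25.718 × 6.4 = 164.6 kPa; self-weight term 0.5·γ·B·N_γ·s_γ = 0.5 × 16.7 × 4.05 × 5.39 × 0.93 = 169.52 kPa.
q_ult = 190.03 + 164.6 + 169.52 = 524.14 kPa.
q_all = q_ult / FS = 524.14 / 3.5 = 149.76 kPa.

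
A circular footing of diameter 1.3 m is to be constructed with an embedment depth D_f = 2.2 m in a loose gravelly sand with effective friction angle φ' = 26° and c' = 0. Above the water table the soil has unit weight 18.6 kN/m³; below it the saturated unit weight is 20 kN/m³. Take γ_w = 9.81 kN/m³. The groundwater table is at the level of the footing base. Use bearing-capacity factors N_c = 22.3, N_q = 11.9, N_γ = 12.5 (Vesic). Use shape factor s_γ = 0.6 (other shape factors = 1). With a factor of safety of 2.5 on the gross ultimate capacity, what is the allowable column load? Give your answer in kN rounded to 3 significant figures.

q = γ·D_f = 18.6 × 2.2 = 40.92 kPa.
For the ½γBN_γ term take γ' = 20 − 9.81 = 10.19 kN/m³ (soil below base is submerged).
q·N_q = 40.92 × 11.9 = 486.95 kPa
0.5·γ·B·N_γ·s_γ = 0.5 × 10.19 × 1.3 × 12.5 × 0.6 = 49.676 kPa
q_ult = 486.95 + 49.676 = 536.62 kPa.
Gross allowable pressure q_all = 536.62 / 2.5 = 214.65 kPa.
Footing area = 1.3273 m², so allowable column load = 214.65 × 1.3273 = 284.9 kN.

P_all ≈ 285 kN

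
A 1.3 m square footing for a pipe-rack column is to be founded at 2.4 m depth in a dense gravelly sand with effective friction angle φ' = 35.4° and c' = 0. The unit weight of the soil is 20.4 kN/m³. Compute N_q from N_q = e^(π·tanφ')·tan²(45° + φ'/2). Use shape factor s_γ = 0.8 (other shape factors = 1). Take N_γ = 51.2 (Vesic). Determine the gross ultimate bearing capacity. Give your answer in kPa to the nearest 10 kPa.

tan35.4° = 0.7107, so N_q = e^(π×0.7107)·tan²(62.7°) = 9.324 × 3.754 = 35.
q = γ·D_f = 20.4 × 2.4 = 48.96 kPa.
q·N_q = 48.96 × 35.001 = 1713.6 kPa
0.5·γ·B·N_γ·s_γ = 0.5 × 20.4 × 1.3 × 51.2 × 0.8 = 543.13 kPa
q_ult = 1713.6 + 543.13 = 2256.8 kPa.

q_ult ≈ 2260 kPa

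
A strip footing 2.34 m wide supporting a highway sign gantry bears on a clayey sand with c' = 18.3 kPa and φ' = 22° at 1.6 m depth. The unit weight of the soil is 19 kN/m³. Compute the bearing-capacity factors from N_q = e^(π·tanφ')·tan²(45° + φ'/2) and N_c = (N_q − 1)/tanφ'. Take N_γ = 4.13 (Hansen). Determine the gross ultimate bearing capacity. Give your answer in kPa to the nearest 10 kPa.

q_ult ≈ 640 kPa

tan22° = 0.404, so N_q = e^(π×0.404)·tan²(56°) = 3.558 × 2.198 = 7.82.
N_c = (7.82 − 1)/tan22° = 16.88.
q = γ·D_f = 19 × 1.6 = 30.4 kPa.
c·N_c = 18.3 × 16.883 = 308.96 kPa
q·N_q = 30.4 × 7.8211 = 237.76 kPa
0.5·γ·B·N_γ = 0.5 × 19 × 2.34 × 4.13 = 91.81 kPa
q_ult = 308.96 + 237.76 + 91.81 = 638.53 kPa.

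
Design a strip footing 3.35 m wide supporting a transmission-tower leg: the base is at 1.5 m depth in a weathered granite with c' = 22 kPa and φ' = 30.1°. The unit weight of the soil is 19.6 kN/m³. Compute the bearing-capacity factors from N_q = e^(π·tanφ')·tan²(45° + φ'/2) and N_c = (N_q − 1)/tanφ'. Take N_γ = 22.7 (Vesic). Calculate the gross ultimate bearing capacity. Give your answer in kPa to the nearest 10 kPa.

tan30.1° = 0.5797, so N_q = e^(π×0.5797)·tan²(60.05°) = 6.179 × 3.012 = 18.61.
N_c = (18.61 − 1)/tan30.1° = 30.38.
Effective surcharge at the founding depth q = γ·D_f = 19.6 × 1.5 = 29.4 kPa.
q_ult = c·N_c + q·N_q + 0.5·γ·B·N_γ
     = 22 × 30.381 + 29.4 × 18.611 + 0.5 × 19.6 × 3.35 × 22.7
     = 668.38 + 547.17 + 745.24 = 1960.8 kPa.

q_ult ≈ 1960 kPa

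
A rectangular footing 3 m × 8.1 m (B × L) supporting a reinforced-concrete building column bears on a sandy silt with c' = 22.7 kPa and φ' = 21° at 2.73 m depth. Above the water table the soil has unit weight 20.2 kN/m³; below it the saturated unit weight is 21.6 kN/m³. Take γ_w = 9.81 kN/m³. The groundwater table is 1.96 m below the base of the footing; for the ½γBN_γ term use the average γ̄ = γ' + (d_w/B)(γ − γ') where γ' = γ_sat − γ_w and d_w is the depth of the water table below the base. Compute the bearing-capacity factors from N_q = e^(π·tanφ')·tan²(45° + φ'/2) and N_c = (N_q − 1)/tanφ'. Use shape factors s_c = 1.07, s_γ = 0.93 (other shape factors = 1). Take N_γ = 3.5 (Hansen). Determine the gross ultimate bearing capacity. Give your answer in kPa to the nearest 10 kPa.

q_ult ≈ 860 kPa

tan21° = 0.3839, so N_q = e^(π×0.3839)·tan²(55.5°) = 3.34 × 2.117 = 7.07.
N_c = (7.07 − 1)/tan21° = 15.81.
Effective surcharge at the founding depth q = γ·D_f = 20.2 × 2.73 = 55.146 kPa.
With d_w = 1.96 m < B, γ̄ = 11.79 + (1.96/3) × (20.2 − 11.79) = 17.285 kN/m³.
q_ult = c·N_c·s_c + q·N_q + 0.5·γ·B·N_γ·s_γ
     = 22.7 × 15.815 × 1.07 + 55.146 × 7.0708 + 0.5 × 17.285 × 3 × 3.5 × 0.93
     = 384.13 + 389.92 + 84.392 = 858.44 kPa.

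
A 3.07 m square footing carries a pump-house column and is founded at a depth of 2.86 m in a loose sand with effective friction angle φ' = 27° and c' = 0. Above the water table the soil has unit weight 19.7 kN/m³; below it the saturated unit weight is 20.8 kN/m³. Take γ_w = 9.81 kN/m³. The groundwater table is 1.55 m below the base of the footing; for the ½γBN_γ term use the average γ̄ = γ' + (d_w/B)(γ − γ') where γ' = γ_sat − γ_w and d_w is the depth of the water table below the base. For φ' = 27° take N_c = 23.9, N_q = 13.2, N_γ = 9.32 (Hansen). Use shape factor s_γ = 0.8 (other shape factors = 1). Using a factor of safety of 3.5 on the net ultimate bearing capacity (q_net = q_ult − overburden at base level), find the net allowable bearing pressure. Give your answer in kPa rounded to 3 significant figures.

q_all(net) ≈ 247 kPa

Overburden at base level: q = 19.7 × 2.86 = 56.342 kPa.
The water table is 1.55 m below the base (< B = 3.07 m), so the ½γBN_γ term uses γ̄ = γ' + (d_w/B)(γ − γ') = 10.99 + (1.55/3.07)(19.7 − 10.99) = 15.388 kN/m³.
Surcharge term q·N_q = 56.342 × 13.2 = 743.71 kPa; self-weight term 0.5·γ·B·N_γ·s_γ = 0.5 × 15.388 × 3.07 × 9.32 × 0.8 = 176.11 kPa.
q_ult = 743.71 + 176.11 = 919.82 kPa.
q_net = 919.82 − 56.342 = 863.48 kPa.
q_all(net) = 863.48 / 3.5 = 246.71 kPa.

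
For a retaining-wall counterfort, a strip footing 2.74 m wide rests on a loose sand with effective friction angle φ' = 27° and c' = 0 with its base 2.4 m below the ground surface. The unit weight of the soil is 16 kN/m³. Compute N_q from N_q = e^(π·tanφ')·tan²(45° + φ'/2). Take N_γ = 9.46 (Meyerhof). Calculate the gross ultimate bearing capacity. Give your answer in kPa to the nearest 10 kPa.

tan27° = 0.5095, so N_q = e^(π×0.5095)·tan²(58.5°) = 4.957 × 2.663 = 13.2.
Overburden at base level: q = 16 × 2.4 = 38.4 kPa.
Surcharge term q·N_q = 38.4 × 13.199 = 506.85 kPa; self-weight term 0.5·γ·B·N_γ = 0.5 × 16 × 2.74 × 9.46 = 207.36 kPa.
q_ult = 506.85 + 207.36 = 714.21 kPa.

q_ult ≈ 710 kPa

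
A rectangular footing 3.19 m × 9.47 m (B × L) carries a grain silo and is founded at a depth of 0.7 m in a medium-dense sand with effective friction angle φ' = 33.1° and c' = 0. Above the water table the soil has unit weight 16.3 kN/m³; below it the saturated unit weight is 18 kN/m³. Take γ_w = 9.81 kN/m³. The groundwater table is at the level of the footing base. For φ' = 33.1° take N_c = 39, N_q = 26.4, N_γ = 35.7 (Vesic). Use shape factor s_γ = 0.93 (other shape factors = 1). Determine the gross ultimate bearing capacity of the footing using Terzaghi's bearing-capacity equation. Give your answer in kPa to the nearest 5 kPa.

q_ult ≈ 735 kPa

Effective surcharge at the founding depth q = γ·D_f = 16.3 × 0.7 = 11.41 kPa.
The water table coincides with the base, so in the self-weight term γ → γ' = 8.19 kN/m³.
q_ult = q·N_q + 0.5·γ·B·N_γ·s_γ
     = 11.41 × 26.4 + 0.5 × 8.19 × 3.19 × 35.7 × 0.93
     = 301.22 + 433.71 = 734.93 kPa.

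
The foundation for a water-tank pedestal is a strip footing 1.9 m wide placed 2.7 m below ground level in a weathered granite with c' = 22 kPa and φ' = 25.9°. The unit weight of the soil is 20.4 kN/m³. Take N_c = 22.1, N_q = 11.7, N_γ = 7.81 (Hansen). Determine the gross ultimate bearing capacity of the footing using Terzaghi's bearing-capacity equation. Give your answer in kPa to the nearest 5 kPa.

q_ult ≈ 1280 kPa

Effective surcharge at the founding depth q = γ·D_f = 20.4 × 2.7 = 55.08 kPa.
q_ult = c·N_c + q·N_q + 0.5·γ·B·N_γ
     = 22 × 22.1 + 55.08 × 11.7 + 0.5 × 20.4 × 1.9 × 7.81
     = 486.2 + 644.44 + 151.36 = 1282 kPa.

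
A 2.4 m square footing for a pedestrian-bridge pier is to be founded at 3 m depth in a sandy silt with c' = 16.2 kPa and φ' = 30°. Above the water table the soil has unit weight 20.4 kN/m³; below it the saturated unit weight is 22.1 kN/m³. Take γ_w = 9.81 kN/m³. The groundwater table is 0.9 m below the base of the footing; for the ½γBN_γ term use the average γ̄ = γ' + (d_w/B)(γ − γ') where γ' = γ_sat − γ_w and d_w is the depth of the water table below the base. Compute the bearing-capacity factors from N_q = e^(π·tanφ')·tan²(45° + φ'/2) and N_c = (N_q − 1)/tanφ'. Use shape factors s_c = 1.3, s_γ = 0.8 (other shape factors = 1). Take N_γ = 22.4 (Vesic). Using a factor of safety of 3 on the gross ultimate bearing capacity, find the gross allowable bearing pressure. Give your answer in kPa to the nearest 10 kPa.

N_q = e^(π·tan30°)·tan²(60°) = 18.4; N_c = (N_q − 1)/tanφ' = 30.14.
Effective surcharge at the founding depth q = γ·D_f = 20.4 × 3 = 61.2 kPa.
With d_w = 0.9 m < B, γ̄ = 12.29 + (0.9/2.4) × (20.4 − 12.29) = 15.331 kN/m³.
q_ult = c·N_c·s_c + q·N_q + 0.5·γ·B·N_γ·s_γ
     = 16.2 × 30.14 × 1.3 + 61.2 × 18.401 + 0.5 × 15.331 × 2.4 × 22.4 × 0.8
     = 634.74 + 1126.1 + 329.68 = 2090.6 kPa.
q_all = 2090.6 / 3 = 696.86 kPa.

q_all ≈ 700 kPa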